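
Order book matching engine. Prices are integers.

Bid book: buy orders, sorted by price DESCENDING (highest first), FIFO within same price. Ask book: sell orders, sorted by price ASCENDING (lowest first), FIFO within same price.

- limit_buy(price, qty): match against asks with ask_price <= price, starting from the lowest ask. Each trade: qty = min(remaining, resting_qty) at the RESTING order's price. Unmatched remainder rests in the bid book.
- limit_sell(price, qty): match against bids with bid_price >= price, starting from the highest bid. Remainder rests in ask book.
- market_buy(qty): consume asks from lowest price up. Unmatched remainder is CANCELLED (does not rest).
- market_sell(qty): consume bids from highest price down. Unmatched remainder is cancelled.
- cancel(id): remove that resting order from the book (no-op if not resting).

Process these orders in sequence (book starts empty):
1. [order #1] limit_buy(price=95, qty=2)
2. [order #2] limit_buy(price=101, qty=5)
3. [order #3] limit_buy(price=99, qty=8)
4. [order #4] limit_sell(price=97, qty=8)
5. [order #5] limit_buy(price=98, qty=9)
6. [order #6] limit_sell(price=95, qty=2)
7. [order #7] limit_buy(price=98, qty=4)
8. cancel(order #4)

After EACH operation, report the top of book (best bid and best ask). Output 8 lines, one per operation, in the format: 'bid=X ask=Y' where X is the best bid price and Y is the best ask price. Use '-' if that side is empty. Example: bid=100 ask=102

After op 1 [order #1] limit_buy(price=95, qty=2): fills=none; bids=[#1:2@95] asks=[-]
After op 2 [order #2] limit_buy(price=101, qty=5): fills=none; bids=[#2:5@101 #1:2@95] asks=[-]
After op 3 [order #3] limit_buy(price=99, qty=8): fills=none; bids=[#2:5@101 #3:8@99 #1:2@95] asks=[-]
After op 4 [order #4] limit_sell(price=97, qty=8): fills=#2x#4:5@101 #3x#4:3@99; bids=[#3:5@99 #1:2@95] asks=[-]
After op 5 [order #5] limit_buy(price=98, qty=9): fills=none; bids=[#3:5@99 #5:9@98 #1:2@95] asks=[-]
After op 6 [order #6] limit_sell(price=95, qty=2): fills=#3x#6:2@99; bids=[#3:3@99 #5:9@98 #1:2@95] asks=[-]
After op 7 [order #7] limit_buy(price=98, qty=4): fills=none; bids=[#3:3@99 #5:9@98 #7:4@98 #1:2@95] asks=[-]
After op 8 cancel(order #4): fills=none; bids=[#3:3@99 #5:9@98 #7:4@98 #1:2@95] asks=[-]

Answer: bid=95 ask=-
bid=101 ask=-
bid=101 ask=-
bid=99 ask=-
bid=99 ask=-
bid=99 ask=-
bid=99 ask=-
bid=99 ask=-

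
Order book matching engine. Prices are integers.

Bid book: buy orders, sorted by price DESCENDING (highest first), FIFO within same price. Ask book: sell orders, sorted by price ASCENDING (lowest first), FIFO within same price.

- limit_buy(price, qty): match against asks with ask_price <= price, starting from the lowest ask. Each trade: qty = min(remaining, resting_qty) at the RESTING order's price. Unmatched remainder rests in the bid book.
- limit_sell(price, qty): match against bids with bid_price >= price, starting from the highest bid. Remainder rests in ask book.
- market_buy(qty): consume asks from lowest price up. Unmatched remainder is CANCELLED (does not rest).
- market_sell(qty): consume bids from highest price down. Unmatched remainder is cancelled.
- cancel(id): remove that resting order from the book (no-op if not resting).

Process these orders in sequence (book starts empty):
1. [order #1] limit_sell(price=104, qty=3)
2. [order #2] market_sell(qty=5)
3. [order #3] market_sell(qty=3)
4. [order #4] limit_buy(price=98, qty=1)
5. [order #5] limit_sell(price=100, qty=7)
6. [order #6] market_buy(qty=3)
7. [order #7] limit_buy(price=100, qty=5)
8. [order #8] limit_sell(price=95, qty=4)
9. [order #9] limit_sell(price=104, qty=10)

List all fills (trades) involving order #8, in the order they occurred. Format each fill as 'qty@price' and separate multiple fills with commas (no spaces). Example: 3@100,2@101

After op 1 [order #1] limit_sell(price=104, qty=3): fills=none; bids=[-] asks=[#1:3@104]
After op 2 [order #2] market_sell(qty=5): fills=none; bids=[-] asks=[#1:3@104]
After op 3 [order #3] market_sell(qty=3): fills=none; bids=[-] asks=[#1:3@104]
After op 4 [order #4] limit_buy(price=98, qty=1): fills=none; bids=[#4:1@98] asks=[#1:3@104]
After op 5 [order #5] limit_sell(price=100, qty=7): fills=none; bids=[#4:1@98] asks=[#5:7@100 #1:3@104]
After op 6 [order #6] market_buy(qty=3): fills=#6x#5:3@100; bids=[#4:1@98] asks=[#5:4@100 #1:3@104]
After op 7 [order #7] limit_buy(price=100, qty=5): fills=#7x#5:4@100; bids=[#7:1@100 #4:1@98] asks=[#1:3@104]
After op 8 [order #8] limit_sell(price=95, qty=4): fills=#7x#8:1@100 #4x#8:1@98; bids=[-] asks=[#8:2@95 #1:3@104]
After op 9 [order #9] limit_sell(price=104, qty=10): fills=none; bids=[-] asks=[#8:2@95 #1:3@104 #9:10@104]

Answer: 1@100,1@98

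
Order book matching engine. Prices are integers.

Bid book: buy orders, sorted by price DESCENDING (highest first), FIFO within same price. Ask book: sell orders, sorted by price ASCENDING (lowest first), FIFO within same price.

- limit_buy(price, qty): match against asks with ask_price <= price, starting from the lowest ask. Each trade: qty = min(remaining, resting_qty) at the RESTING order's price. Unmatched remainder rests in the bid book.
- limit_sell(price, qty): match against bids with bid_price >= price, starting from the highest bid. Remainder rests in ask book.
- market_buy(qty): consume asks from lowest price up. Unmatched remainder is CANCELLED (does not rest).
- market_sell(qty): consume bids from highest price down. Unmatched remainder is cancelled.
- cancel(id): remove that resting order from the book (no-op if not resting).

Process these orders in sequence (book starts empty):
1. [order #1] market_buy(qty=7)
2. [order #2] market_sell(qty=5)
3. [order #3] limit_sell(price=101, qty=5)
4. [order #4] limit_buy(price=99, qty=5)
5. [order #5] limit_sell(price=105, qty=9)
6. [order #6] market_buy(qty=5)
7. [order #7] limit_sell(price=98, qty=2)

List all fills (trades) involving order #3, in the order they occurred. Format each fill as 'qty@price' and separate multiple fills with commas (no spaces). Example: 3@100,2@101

After op 1 [order #1] market_buy(qty=7): fills=none; bids=[-] asks=[-]
After op 2 [order #2] market_sell(qty=5): fills=none; bids=[-] asks=[-]
After op 3 [order #3] limit_sell(price=101, qty=5): fills=none; bids=[-] asks=[#3:5@101]
After op 4 [order #4] limit_buy(price=99, qty=5): fills=none; bids=[#4:5@99] asks=[#3:5@101]
After op 5 [order #5] limit_sell(price=105, qty=9): fills=none; bids=[#4:5@99] asks=[#3:5@101 #5:9@105]
After op 6 [order #6] market_buy(qty=5): fills=#6x#3:5@101; bids=[#4:5@99] asks=[#5:9@105]
After op 7 [order #7] limit_sell(price=98, qty=2): fills=#4x#7:2@99; bids=[#4:3@99] asks=[#5:9@105]

Answer: 5@101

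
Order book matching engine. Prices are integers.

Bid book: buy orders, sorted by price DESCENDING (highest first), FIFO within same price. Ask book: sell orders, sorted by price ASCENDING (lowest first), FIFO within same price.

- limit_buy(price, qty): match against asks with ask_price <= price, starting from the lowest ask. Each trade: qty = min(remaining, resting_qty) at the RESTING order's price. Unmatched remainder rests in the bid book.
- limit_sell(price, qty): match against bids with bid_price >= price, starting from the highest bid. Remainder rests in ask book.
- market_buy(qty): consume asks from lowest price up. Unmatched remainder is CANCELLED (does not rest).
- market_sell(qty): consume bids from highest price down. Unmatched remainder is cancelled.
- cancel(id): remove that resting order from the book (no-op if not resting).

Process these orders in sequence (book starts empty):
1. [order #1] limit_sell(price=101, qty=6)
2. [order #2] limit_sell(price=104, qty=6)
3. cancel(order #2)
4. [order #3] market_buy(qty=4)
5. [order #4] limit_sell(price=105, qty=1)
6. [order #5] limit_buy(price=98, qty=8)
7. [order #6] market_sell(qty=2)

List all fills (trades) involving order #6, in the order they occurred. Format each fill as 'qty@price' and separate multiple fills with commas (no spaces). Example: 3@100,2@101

Answer: 2@98

Derivation:
After op 1 [order #1] limit_sell(price=101, qty=6): fills=none; bids=[-] asks=[#1:6@101]
After op 2 [order #2] limit_sell(price=104, qty=6): fills=none; bids=[-] asks=[#1:6@101 #2:6@104]
After op 3 cancel(order #2): fills=none; bids=[-] asks=[#1:6@101]
After op 4 [order #3] market_buy(qty=4): fills=#3x#1:4@101; bids=[-] asks=[#1:2@101]
After op 5 [order #4] limit_sell(price=105, qty=1): fills=none; bids=[-] asks=[#1:2@101 #4:1@105]
After op 6 [order #5] limit_buy(price=98, qty=8): fills=none; bids=[#5:8@98] asks=[#1:2@101 #4:1@105]
After op 7 [order #6] market_sell(qty=2): fills=#5x#6:2@98; bids=[#5:6@98] asks=[#1:2@101 #4:1@105]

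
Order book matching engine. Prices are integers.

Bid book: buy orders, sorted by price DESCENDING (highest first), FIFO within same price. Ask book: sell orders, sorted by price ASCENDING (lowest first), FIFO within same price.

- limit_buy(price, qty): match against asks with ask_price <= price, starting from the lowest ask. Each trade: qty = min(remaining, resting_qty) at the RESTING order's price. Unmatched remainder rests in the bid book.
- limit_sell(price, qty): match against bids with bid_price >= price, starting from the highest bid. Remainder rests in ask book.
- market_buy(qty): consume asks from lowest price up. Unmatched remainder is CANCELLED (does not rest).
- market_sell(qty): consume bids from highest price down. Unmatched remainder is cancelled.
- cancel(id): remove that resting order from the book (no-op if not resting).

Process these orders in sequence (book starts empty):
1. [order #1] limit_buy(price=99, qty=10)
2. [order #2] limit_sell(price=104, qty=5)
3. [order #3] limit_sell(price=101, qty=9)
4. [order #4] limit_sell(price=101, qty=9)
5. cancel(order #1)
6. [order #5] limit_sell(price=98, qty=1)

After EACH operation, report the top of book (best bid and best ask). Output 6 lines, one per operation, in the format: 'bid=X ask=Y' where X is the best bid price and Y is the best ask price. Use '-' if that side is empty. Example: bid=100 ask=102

After op 1 [order #1] limit_buy(price=99, qty=10): fills=none; bids=[#1:10@99] asks=[-]
After op 2 [order #2] limit_sell(price=104, qty=5): fills=none; bids=[#1:10@99] asks=[#2:5@104]
After op 3 [order #3] limit_sell(price=101, qty=9): fills=none; bids=[#1:10@99] asks=[#3:9@101 #2:5@104]
After op 4 [order #4] limit_sell(price=101, qty=9): fills=none; bids=[#1:10@99] asks=[#3:9@101 #4:9@101 #2:5@104]
After op 5 cancel(order #1): fills=none; bids=[-] asks=[#3:9@101 #4:9@101 #2:5@104]
After op 6 [order #5] limit_sell(price=98, qty=1): fills=none; bids=[-] asks=[#5:1@98 #3:9@101 #4:9@101 #2:5@104]

Answer: bid=99 ask=-
bid=99 ask=104
bid=99 ask=101
bid=99 ask=101
bid=- ask=101
bid=- ask=98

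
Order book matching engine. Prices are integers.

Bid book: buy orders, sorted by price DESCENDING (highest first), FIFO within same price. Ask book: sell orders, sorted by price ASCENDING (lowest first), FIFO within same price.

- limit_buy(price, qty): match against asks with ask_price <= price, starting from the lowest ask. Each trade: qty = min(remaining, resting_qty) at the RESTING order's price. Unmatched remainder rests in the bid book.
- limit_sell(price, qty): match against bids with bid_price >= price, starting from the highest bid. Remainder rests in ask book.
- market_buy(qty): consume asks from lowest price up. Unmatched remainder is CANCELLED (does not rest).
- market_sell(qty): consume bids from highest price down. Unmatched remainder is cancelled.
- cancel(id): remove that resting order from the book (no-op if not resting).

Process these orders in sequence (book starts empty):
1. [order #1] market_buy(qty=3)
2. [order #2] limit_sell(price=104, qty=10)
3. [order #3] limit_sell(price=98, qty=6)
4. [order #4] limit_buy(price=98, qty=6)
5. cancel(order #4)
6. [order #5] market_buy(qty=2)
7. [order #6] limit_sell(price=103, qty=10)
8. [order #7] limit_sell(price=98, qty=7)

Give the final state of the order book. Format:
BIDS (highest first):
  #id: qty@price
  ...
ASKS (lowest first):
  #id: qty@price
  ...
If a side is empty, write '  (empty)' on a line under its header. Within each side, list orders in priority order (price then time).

After op 1 [order #1] market_buy(qty=3): fills=none; bids=[-] asks=[-]
After op 2 [order #2] limit_sell(price=104, qty=10): fills=none; bids=[-] asks=[#2:10@104]
After op 3 [order #3] limit_sell(price=98, qty=6): fills=none; bids=[-] asks=[#3:6@98 #2:10@104]
After op 4 [order #4] limit_buy(price=98, qty=6): fills=#4x#3:6@98; bids=[-] asks=[#2:10@104]
After op 5 cancel(order #4): fills=none; bids=[-] asks=[#2:10@104]
After op 6 [order #5] market_buy(qty=2): fills=#5x#2:2@104; bids=[-] asks=[#2:8@104]
After op 7 [order #6] limit_sell(price=103, qty=10): fills=none; bids=[-] asks=[#6:10@103 #2:8@104]
After op 8 [order #7] limit_sell(price=98, qty=7): fills=none; bids=[-] asks=[#7:7@98 #6:10@103 #2:8@104]

Answer: BIDS (highest first):
  (empty)
ASKS (lowest first):
  #7: 7@98
  #6: 10@103
  #2: 8@104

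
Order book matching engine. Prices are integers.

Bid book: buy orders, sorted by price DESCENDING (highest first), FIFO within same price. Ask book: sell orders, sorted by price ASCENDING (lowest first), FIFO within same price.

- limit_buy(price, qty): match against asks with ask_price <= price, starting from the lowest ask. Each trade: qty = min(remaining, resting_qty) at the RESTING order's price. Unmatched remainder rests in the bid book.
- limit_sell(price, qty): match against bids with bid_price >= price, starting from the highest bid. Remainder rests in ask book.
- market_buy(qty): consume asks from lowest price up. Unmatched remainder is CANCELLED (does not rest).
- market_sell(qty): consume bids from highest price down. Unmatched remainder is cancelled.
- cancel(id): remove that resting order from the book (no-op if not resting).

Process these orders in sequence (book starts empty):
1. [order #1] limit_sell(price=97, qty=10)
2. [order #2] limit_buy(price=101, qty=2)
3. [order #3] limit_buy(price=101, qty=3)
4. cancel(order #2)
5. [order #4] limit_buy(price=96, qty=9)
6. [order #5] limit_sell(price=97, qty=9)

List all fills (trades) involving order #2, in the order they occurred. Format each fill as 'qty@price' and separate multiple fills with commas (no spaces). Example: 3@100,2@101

Answer: 2@97

Derivation:
After op 1 [order #1] limit_sell(price=97, qty=10): fills=none; bids=[-] asks=[#1:10@97]
After op 2 [order #2] limit_buy(price=101, qty=2): fills=#2x#1:2@97; bids=[-] asks=[#1:8@97]
After op 3 [order #3] limit_buy(price=101, qty=3): fills=#3x#1:3@97; bids=[-] asks=[#1:5@97]
After op 4 cancel(order #2): fills=none; bids=[-] asks=[#1:5@97]
After op 5 [order #4] limit_buy(price=96, qty=9): fills=none; bids=[#4:9@96] asks=[#1:5@97]
After op 6 [order #5] limit_sell(price=97, qty=9): fills=none; bids=[#4:9@96] asks=[#1:5@97 #5:9@97]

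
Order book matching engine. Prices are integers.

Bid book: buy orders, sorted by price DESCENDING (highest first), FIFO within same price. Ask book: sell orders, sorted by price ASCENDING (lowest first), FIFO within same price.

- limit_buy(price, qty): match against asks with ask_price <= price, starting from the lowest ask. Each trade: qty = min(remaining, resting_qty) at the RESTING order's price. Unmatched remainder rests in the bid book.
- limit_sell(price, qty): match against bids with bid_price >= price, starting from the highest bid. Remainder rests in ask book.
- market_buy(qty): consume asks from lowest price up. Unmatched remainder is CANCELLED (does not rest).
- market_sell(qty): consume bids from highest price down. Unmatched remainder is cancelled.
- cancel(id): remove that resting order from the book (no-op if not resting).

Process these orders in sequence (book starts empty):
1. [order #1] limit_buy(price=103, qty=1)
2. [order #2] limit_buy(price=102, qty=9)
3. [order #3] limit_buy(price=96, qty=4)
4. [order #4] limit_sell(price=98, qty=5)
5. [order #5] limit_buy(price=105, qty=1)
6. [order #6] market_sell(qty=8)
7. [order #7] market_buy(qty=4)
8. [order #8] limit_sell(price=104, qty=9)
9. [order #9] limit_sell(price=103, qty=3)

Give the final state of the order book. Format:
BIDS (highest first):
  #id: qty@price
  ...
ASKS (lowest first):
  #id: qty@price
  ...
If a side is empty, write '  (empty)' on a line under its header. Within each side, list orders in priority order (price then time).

Answer: BIDS (highest first):
  #3: 2@96
ASKS (lowest first):
  #9: 3@103
  #8: 9@104

Derivation:
After op 1 [order #1] limit_buy(price=103, qty=1): fills=none; bids=[#1:1@103] asks=[-]
After op 2 [order #2] limit_buy(price=102, qty=9): fills=none; bids=[#1:1@103 #2:9@102] asks=[-]
After op 3 [order #3] limit_buy(price=96, qty=4): fills=none; bids=[#1:1@103 #2:9@102 #3:4@96] asks=[-]
After op 4 [order #4] limit_sell(price=98, qty=5): fills=#1x#4:1@103 #2x#4:4@102; bids=[#2:5@102 #3:4@96] asks=[-]
After op 5 [order #5] limit_buy(price=105, qty=1): fills=none; bids=[#5:1@105 #2:5@102 #3:4@96] asks=[-]
After op 6 [order #6] market_sell(qty=8): fills=#5x#6:1@105 #2x#6:5@102 #3x#6:2@96; bids=[#3:2@96] asks=[-]
After op 7 [order #7] market_buy(qty=4): fills=none; bids=[#3:2@96] asks=[-]
After op 8 [order #8] limit_sell(price=104, qty=9): fills=none; bids=[#3:2@96] asks=[#8:9@104]
After op 9 [order #9] limit_sell(price=103, qty=3): fills=none; bids=[#3:2@96] asks=[#9:3@103 #8:9@104]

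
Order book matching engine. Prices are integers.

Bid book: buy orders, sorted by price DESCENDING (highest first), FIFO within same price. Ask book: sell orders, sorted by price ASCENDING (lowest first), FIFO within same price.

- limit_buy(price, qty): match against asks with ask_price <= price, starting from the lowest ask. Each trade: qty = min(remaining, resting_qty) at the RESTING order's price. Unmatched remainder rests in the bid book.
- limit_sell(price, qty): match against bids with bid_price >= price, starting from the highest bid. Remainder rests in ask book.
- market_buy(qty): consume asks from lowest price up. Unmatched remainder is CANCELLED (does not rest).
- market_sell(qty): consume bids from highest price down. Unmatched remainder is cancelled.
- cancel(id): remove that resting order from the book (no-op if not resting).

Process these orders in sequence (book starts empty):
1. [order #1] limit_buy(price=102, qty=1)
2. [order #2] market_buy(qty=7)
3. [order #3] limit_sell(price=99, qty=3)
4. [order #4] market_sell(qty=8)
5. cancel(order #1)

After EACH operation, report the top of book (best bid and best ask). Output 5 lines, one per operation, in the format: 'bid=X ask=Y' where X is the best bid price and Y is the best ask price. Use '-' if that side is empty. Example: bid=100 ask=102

Answer: bid=102 ask=-
bid=102 ask=-
bid=- ask=99
bid=- ask=99
bid=- ask=99

Derivation:
After op 1 [order #1] limit_buy(price=102, qty=1): fills=none; bids=[#1:1@102] asks=[-]
After op 2 [order #2] market_buy(qty=7): fills=none; bids=[#1:1@102] asks=[-]
After op 3 [order #3] limit_sell(price=99, qty=3): fills=#1x#3:1@102; bids=[-] asks=[#3:2@99]
After op 4 [order #4] market_sell(qty=8): fills=none; bids=[-] asks=[#3:2@99]
After op 5 cancel(order #1): fills=none; bids=[-] asks=[#3:2@99]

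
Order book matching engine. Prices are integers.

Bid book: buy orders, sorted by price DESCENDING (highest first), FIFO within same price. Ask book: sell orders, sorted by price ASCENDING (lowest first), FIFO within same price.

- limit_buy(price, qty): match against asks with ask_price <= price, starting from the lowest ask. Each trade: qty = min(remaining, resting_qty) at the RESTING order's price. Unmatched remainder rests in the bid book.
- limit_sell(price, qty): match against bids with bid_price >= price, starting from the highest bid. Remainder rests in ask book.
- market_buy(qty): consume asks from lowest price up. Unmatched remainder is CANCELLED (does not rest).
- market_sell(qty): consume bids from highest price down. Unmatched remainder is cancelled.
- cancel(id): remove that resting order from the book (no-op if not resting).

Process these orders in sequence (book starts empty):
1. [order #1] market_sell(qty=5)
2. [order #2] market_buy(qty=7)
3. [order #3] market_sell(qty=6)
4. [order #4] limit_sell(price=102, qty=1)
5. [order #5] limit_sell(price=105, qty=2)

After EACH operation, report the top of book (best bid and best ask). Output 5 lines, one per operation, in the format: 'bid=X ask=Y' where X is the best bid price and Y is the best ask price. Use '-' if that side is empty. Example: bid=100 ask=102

After op 1 [order #1] market_sell(qty=5): fills=none; bids=[-] asks=[-]
After op 2 [order #2] market_buy(qty=7): fills=none; bids=[-] asks=[-]
After op 3 [order #3] market_sell(qty=6): fills=none; bids=[-] asks=[-]
After op 4 [order #4] limit_sell(price=102, qty=1): fills=none; bids=[-] asks=[#4:1@102]
After op 5 [order #5] limit_sell(price=105, qty=2): fills=none; bids=[-] asks=[#4:1@102 #5:2@105]

Answer: bid=- ask=-
bid=- ask=-
bid=- ask=-
bid=- ask=102
bid=- ask=102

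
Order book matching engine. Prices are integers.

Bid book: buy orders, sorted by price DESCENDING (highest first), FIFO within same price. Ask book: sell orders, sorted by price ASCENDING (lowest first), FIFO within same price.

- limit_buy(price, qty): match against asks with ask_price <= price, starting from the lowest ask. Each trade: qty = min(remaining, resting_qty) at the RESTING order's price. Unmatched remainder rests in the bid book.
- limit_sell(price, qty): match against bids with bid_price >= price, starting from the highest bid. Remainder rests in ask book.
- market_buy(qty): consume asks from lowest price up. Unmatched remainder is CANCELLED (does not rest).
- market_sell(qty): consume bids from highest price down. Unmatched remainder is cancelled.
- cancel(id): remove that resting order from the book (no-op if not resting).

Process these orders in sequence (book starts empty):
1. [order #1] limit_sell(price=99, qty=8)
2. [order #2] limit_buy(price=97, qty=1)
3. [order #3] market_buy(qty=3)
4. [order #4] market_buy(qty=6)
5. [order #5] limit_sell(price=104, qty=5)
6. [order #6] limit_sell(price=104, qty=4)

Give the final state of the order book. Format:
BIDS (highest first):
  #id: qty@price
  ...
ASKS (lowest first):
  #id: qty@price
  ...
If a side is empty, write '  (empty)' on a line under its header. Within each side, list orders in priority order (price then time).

After op 1 [order #1] limit_sell(price=99, qty=8): fills=none; bids=[-] asks=[#1:8@99]
After op 2 [order #2] limit_buy(price=97, qty=1): fills=none; bids=[#2:1@97] asks=[#1:8@99]
After op 3 [order #3] market_buy(qty=3): fills=#3x#1:3@99; bids=[#2:1@97] asks=[#1:5@99]
After op 4 [order #4] market_buy(qty=6): fills=#4x#1:5@99; bids=[#2:1@97] asks=[-]
After op 5 [order #5] limit_sell(price=104, qty=5): fills=none; bids=[#2:1@97] asks=[#5:5@104]
After op 6 [order #6] limit_sell(price=104, qty=4): fills=none; bids=[#2:1@97] asks=[#5:5@104 #6:4@104]

Answer: BIDS (highest first):
  #2: 1@97
ASKS (lowest first):
  #5: 5@104
  #6: 4@104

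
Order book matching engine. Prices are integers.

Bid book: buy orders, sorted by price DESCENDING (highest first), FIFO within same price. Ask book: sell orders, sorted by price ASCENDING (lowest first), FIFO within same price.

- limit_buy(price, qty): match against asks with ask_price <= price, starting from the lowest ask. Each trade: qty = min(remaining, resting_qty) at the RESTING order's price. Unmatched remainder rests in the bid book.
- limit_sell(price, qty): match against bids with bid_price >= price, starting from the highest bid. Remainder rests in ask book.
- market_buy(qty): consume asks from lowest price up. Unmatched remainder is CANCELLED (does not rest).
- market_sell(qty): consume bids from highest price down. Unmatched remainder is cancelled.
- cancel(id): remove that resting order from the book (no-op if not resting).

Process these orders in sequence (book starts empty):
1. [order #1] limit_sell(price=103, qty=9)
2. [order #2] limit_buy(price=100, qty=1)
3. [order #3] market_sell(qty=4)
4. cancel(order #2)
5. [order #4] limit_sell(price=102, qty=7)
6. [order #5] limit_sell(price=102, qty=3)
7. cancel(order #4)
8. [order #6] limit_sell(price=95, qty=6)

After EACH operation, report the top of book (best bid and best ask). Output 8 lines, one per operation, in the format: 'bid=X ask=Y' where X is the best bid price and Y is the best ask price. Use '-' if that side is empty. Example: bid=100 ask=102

Answer: bid=- ask=103
bid=100 ask=103
bid=- ask=103
bid=- ask=103
bid=- ask=102
bid=- ask=102
bid=- ask=102
bid=- ask=95

Derivation:
After op 1 [order #1] limit_sell(price=103, qty=9): fills=none; bids=[-] asks=[#1:9@103]
After op 2 [order #2] limit_buy(price=100, qty=1): fills=none; bids=[#2:1@100] asks=[#1:9@103]
After op 3 [order #3] market_sell(qty=4): fills=#2x#3:1@100; bids=[-] asks=[#1:9@103]
After op 4 cancel(order #2): fills=none; bids=[-] asks=[#1:9@103]
After op 5 [order #4] limit_sell(price=102, qty=7): fills=none; bids=[-] asks=[#4:7@102 #1:9@103]
After op 6 [order #5] limit_sell(price=102, qty=3): fills=none; bids=[-] asks=[#4:7@102 #5:3@102 #1:9@103]
After op 7 cancel(order #4): fills=none; bids=[-] asks=[#5:3@102 #1:9@103]
After op 8 [order #6] limit_sell(price=95, qty=6): fills=none; bids=[-] asks=[#6:6@95 #5:3@102 #1:9@103]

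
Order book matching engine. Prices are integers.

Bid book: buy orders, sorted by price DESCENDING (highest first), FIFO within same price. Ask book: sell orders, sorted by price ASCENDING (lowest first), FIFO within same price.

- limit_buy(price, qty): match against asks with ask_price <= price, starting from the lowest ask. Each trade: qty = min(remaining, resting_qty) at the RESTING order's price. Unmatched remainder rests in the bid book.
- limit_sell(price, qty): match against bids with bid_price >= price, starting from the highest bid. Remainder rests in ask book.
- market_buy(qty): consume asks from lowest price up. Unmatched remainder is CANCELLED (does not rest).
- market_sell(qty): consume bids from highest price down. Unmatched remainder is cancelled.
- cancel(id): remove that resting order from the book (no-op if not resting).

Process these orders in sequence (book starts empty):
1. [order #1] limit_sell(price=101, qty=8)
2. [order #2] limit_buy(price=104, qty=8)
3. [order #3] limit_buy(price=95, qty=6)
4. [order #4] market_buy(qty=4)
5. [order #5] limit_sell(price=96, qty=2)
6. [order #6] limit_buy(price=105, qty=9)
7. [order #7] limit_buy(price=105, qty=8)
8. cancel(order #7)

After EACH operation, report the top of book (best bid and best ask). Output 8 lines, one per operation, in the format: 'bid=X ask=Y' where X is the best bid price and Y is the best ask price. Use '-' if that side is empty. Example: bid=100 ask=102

After op 1 [order #1] limit_sell(price=101, qty=8): fills=none; bids=[-] asks=[#1:8@101]
After op 2 [order #2] limit_buy(price=104, qty=8): fills=#2x#1:8@101; bids=[-] asks=[-]
After op 3 [order #3] limit_buy(price=95, qty=6): fills=none; bids=[#3:6@95] asks=[-]
After op 4 [order #4] market_buy(qty=4): fills=none; bids=[#3:6@95] asks=[-]
After op 5 [order #5] limit_sell(price=96, qty=2): fills=none; bids=[#3:6@95] asks=[#5:2@96]
After op 6 [order #6] limit_buy(price=105, qty=9): fills=#6x#5:2@96; bids=[#6:7@105 #3:6@95] asks=[-]
After op 7 [order #7] limit_buy(price=105, qty=8): fills=none; bids=[#6:7@105 #7:8@105 #3:6@95] asks=[-]
After op 8 cancel(order #7): fills=none; bids=[#6:7@105 #3:6@95] asks=[-]

Answer: bid=- ask=101
bid=- ask=-
bid=95 ask=-
bid=95 ask=-
bid=95 ask=96
bid=105 ask=-
bid=105 ask=-
bid=105 ask=-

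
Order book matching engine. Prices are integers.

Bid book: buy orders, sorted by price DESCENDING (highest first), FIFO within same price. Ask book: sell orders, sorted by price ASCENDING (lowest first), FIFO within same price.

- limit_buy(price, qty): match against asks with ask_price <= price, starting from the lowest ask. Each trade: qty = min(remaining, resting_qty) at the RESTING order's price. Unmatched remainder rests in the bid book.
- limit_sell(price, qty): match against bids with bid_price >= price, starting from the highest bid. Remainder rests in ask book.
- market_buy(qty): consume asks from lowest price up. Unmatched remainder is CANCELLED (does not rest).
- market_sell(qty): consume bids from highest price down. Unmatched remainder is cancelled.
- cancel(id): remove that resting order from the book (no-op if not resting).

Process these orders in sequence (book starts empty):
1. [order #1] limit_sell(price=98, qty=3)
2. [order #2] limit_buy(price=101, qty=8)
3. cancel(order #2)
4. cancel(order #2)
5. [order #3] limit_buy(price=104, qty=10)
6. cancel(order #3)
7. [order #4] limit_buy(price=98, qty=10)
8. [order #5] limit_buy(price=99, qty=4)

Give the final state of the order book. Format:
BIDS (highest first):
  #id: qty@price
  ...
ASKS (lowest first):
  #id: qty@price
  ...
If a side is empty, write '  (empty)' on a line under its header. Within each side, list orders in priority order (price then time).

After op 1 [order #1] limit_sell(price=98, qty=3): fills=none; bids=[-] asks=[#1:3@98]
After op 2 [order #2] limit_buy(price=101, qty=8): fills=#2x#1:3@98; bids=[#2:5@101] asks=[-]
After op 3 cancel(order #2): fills=none; bids=[-] asks=[-]
After op 4 cancel(order #2): fills=none; bids=[-] asks=[-]
After op 5 [order #3] limit_buy(price=104, qty=10): fills=none; bids=[#3:10@104] asks=[-]
After op 6 cancel(order #3): fills=none; bids=[-] asks=[-]
After op 7 [order #4] limit_buy(price=98, qty=10): fills=none; bids=[#4:10@98] asks=[-]
After op 8 [order #5] limit_buy(price=99, qty=4): fills=none; bids=[#5:4@99 #4:10@98] asks=[-]

Answer: BIDS (highest first):
  #5: 4@99
  #4: 10@98
ASKS (lowest first):
  (empty)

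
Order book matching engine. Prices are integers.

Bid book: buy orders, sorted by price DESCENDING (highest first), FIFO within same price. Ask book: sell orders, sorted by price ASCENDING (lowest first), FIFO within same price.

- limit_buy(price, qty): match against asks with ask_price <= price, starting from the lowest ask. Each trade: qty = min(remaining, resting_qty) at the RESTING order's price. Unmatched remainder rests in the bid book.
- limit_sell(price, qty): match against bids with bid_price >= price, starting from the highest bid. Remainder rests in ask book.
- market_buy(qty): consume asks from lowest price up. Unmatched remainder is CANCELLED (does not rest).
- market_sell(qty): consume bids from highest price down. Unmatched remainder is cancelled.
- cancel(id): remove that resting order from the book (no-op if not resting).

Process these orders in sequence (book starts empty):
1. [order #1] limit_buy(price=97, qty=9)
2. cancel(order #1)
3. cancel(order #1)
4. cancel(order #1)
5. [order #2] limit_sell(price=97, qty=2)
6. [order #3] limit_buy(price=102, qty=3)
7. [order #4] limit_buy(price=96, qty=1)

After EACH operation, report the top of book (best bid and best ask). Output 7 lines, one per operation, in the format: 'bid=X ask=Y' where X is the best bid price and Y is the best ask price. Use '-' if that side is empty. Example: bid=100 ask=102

Answer: bid=97 ask=-
bid=- ask=-
bid=- ask=-
bid=- ask=-
bid=- ask=97
bid=102 ask=-
bid=102 ask=-

Derivation:
After op 1 [order #1] limit_buy(price=97, qty=9): fills=none; bids=[#1:9@97] asks=[-]
After op 2 cancel(order #1): fills=none; bids=[-] asks=[-]
After op 3 cancel(order #1): fills=none; bids=[-] asks=[-]
After op 4 cancel(order #1): fills=none; bids=[-] asks=[-]
After op 5 [order #2] limit_sell(price=97, qty=2): fills=none; bids=[-] asks=[#2:2@97]
After op 6 [order #3] limit_buy(price=102, qty=3): fills=#3x#2:2@97; bids=[#3:1@102] asks=[-]
After op 7 [order #4] limit_buy(price=96, qty=1): fills=none; bids=[#3:1@102 #4:1@96] asks=[-]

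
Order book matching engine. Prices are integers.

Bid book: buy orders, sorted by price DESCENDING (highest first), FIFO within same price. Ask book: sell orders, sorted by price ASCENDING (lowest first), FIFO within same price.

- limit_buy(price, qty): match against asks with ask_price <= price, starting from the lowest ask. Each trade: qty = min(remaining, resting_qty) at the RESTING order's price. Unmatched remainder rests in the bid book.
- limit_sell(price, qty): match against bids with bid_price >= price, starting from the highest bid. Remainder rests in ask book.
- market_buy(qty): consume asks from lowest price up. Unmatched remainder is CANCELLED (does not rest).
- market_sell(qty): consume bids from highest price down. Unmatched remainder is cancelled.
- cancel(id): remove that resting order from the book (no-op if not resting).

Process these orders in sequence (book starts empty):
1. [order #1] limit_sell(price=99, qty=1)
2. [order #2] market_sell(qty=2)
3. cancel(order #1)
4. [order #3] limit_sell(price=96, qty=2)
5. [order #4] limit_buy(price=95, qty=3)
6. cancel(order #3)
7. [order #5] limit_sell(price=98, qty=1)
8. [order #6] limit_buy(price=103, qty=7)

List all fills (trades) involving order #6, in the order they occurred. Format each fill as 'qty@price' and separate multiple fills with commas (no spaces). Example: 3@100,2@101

Answer: 1@98

Derivation:
After op 1 [order #1] limit_sell(price=99, qty=1): fills=none; bids=[-] asks=[#1:1@99]
After op 2 [order #2] market_sell(qty=2): fills=none; bids=[-] asks=[#1:1@99]
After op 3 cancel(order #1): fills=none; bids=[-] asks=[-]
After op 4 [order #3] limit_sell(price=96, qty=2): fills=none; bids=[-] asks=[#3:2@96]
After op 5 [order #4] limit_buy(price=95, qty=3): fills=none; bids=[#4:3@95] asks=[#3:2@96]
After op 6 cancel(order #3): fills=none; bids=[#4:3@95] asks=[-]
After op 7 [order #5] limit_sell(price=98, qty=1): fills=none; bids=[#4:3@95] asks=[#5:1@98]
After op 8 [order #6] limit_buy(price=103, qty=7): fills=#6x#5:1@98; bids=[#6:6@103 #4:3@95] asks=[-]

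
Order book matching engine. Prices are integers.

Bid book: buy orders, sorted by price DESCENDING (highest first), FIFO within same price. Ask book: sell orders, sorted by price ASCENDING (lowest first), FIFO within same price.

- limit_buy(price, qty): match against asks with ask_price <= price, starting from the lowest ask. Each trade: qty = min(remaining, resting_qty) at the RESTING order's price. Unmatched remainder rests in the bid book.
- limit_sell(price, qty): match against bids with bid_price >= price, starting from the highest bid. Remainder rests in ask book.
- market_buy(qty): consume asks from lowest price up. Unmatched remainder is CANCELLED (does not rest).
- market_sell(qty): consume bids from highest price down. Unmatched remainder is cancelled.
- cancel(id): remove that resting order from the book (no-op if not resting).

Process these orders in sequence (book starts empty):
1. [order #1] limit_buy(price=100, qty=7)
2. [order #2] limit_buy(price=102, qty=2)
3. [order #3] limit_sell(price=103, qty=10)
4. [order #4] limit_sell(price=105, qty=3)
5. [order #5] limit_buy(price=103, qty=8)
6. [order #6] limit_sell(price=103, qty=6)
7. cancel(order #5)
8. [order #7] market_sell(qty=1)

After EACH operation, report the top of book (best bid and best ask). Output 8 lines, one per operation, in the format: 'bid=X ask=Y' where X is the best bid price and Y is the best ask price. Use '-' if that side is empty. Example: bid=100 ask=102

After op 1 [order #1] limit_buy(price=100, qty=7): fills=none; bids=[#1:7@100] asks=[-]
After op 2 [order #2] limit_buy(price=102, qty=2): fills=none; bids=[#2:2@102 #1:7@100] asks=[-]
After op 3 [order #3] limit_sell(price=103, qty=10): fills=none; bids=[#2:2@102 #1:7@100] asks=[#3:10@103]
After op 4 [order #4] limit_sell(price=105, qty=3): fills=none; bids=[#2:2@102 #1:7@100] asks=[#3:10@103 #4:3@105]
After op 5 [order #5] limit_buy(price=103, qty=8): fills=#5x#3:8@103; bids=[#2:2@102 #1:7@100] asks=[#3:2@103 #4:3@105]
After op 6 [order #6] limit_sell(price=103, qty=6): fills=none; bids=[#2:2@102 #1:7@100] asks=[#3:2@103 #6:6@103 #4:3@105]
After op 7 cancel(order #5): fills=none; bids=[#2:2@102 #1:7@100] asks=[#3:2@103 #6:6@103 #4:3@105]
After op 8 [order #7] market_sell(qty=1): fills=#2x#7:1@102; bids=[#2:1@102 #1:7@100] asks=[#3:2@103 #6:6@103 #4:3@105]

Answer: bid=100 ask=-
bid=102 ask=-
bid=102 ask=103
bid=102 ask=103
bid=102 ask=103
bid=102 ask=103
bid=102 ask=103
bid=102 ask=103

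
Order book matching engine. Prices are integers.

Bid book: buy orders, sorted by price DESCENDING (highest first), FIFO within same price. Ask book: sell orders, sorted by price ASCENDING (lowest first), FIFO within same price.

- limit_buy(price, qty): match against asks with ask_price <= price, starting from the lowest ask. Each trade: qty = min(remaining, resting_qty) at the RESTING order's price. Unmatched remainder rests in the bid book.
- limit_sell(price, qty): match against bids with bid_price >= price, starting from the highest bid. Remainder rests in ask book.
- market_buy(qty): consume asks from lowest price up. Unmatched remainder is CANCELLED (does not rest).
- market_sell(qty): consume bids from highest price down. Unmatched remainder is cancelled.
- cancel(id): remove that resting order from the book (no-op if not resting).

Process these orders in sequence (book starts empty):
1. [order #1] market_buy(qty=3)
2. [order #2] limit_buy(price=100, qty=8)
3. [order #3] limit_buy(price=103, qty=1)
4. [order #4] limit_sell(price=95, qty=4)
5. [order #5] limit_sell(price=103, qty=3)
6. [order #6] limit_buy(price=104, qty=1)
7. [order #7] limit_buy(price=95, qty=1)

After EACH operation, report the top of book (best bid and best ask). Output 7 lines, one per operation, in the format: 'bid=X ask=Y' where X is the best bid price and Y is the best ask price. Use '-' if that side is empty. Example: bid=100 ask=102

After op 1 [order #1] market_buy(qty=3): fills=none; bids=[-] asks=[-]
After op 2 [order #2] limit_buy(price=100, qty=8): fills=none; bids=[#2:8@100] asks=[-]
After op 3 [order #3] limit_buy(price=103, qty=1): fills=none; bids=[#3:1@103 #2:8@100] asks=[-]
After op 4 [order #4] limit_sell(price=95, qty=4): fills=#3x#4:1@103 #2x#4:3@100; bids=[#2:5@100] asks=[-]
After op 5 [order #5] limit_sell(price=103, qty=3): fills=none; bids=[#2:5@100] asks=[#5:3@103]
After op 6 [order #6] limit_buy(price=104, qty=1): fills=#6x#5:1@103; bids=[#2:5@100] asks=[#5:2@103]
After op 7 [order #7] limit_buy(price=95, qty=1): fills=none; bids=[#2:5@100 #7:1@95] asks=[#5:2@103]

Answer: bid=- ask=-
bid=100 ask=-
bid=103 ask=-
bid=100 ask=-
bid=100 ask=103
bid=100 ask=103
bid=100 ask=103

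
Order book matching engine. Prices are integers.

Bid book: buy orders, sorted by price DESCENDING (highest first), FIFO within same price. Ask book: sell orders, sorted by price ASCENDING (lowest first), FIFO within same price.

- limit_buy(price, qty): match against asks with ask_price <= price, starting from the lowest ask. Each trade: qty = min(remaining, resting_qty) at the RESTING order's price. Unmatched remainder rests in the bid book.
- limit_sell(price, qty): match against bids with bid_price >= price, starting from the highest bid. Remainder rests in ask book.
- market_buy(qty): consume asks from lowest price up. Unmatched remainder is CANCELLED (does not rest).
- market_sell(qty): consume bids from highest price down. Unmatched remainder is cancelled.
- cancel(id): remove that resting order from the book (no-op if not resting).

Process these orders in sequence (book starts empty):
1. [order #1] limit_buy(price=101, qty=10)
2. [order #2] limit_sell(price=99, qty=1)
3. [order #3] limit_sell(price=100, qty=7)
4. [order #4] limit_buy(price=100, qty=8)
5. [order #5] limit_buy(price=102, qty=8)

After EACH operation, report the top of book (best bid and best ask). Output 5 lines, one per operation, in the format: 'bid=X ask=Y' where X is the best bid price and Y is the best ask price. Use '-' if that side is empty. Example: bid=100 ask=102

Answer: bid=101 ask=-
bid=101 ask=-
bid=101 ask=-
bid=101 ask=-
bid=102 ask=-

Derivation:
After op 1 [order #1] limit_buy(price=101, qty=10): fills=none; bids=[#1:10@101] asks=[-]
After op 2 [order #2] limit_sell(price=99, qty=1): fills=#1x#2:1@101; bids=[#1:9@101] asks=[-]
After op 3 [order #3] limit_sell(price=100, qty=7): fills=#1x#3:7@101; bids=[#1:2@101] asks=[-]
After op 4 [order #4] limit_buy(price=100, qty=8): fills=none; bids=[#1:2@101 #4:8@100] asks=[-]
After op 5 [order #5] limit_buy(price=102, qty=8): fills=none; bids=[#5:8@102 #1:2@101 #4:8@100] asks=[-]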